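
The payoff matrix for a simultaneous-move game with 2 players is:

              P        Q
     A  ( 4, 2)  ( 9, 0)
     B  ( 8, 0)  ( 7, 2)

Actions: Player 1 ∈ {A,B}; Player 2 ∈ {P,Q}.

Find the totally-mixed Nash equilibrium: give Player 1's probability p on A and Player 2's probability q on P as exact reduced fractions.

P1 indiff ⇒ q·4+(1-q)·9 = q·8+(1-q)·7 ⇒ q(-4) = (1-q)(-2) ⇒ q = 1/3
P2 indiff ⇒ p·2+(1-p)·0 = p·0+(1-p)·2 ⇒ p(2) = (1-p)(2) ⇒ p = 1/2

p=1/2, q=1/3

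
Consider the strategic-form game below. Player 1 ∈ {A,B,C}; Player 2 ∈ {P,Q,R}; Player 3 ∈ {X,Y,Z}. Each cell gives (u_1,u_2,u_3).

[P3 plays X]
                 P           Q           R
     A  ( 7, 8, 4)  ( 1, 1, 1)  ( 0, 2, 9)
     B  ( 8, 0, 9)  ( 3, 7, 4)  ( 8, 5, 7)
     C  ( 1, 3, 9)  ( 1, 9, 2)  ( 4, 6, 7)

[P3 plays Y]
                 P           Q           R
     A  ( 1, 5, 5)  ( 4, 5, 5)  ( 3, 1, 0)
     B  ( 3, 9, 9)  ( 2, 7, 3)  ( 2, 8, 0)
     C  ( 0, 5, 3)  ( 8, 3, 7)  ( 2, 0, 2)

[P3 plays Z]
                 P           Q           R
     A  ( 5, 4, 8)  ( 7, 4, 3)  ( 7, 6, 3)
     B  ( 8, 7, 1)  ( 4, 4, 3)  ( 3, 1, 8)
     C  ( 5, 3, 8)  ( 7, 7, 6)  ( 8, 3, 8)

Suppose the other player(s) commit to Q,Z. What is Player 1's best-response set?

u_1(A vs Q,Z) = 7
u_1(B vs Q,Z) = 4
u_1(C vs Q,Z) = 7
max payoff 7 at {A,C}

BR_1 = {A,C}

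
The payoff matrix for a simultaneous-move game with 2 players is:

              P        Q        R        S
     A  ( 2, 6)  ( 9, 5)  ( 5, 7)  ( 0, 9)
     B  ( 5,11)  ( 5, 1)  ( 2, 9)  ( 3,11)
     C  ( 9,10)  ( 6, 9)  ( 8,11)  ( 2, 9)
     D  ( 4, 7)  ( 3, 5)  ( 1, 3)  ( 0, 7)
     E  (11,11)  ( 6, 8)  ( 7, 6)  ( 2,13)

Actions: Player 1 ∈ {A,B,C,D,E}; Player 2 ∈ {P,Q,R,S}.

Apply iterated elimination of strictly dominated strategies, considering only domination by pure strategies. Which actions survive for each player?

Survivors P1:{B,C,E} P2:{P,R,S}

P1 drop D (B beats it: P:5>4 Q:5>3 R:2>1 S:3>0)
P2 drop Q (P beats it: A:6>5 B:11>1 C:10>9 E:11>8)
P1 drop A (C beats it: P:9>2 R:8>5 S:2>0)
P1→{B,C,E} P2→{P,R,S}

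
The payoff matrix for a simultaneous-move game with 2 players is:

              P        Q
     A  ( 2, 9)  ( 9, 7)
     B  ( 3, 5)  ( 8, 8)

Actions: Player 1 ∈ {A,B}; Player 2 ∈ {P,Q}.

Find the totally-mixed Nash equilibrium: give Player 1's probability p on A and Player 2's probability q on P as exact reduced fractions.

P1 indiff ⇒ q·2+(1-q)·9 = q·3+(1-q)·8 ⇒ q(-1) = (1-q)(-1) ⇒ q = 1/2
P2 indiff ⇒ p·9+(1-p)·5 = p·7+(1-p)·8 ⇒ p(2) = (1-p)(3) ⇒ p = 3/5

P1 mixes 3/5 on A; P2 mixes 1/2 on P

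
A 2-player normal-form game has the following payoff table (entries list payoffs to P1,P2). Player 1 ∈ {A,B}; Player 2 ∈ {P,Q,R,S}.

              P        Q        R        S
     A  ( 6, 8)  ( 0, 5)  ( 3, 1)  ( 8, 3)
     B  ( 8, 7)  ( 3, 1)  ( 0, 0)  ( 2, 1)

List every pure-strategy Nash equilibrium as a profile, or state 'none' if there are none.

NE set: (B,P)

(A,P): not NE [P1→B gives 8>6]
(A,Q): not NE [P1→B gives 3>0; P2→P gives 8>5]
(A,R): not NE [P2→P gives 8>1]
(A,S): not NE [P2→P gives 8>3]
(B,P): NE
(B,Q): not NE [P2→P gives 7>1]
(B,R): not NE [P1→A gives 3>0; P2→P gives 7>0]
(B,S): not NE [P1→A gives 8>2; P2→P gives 7>1]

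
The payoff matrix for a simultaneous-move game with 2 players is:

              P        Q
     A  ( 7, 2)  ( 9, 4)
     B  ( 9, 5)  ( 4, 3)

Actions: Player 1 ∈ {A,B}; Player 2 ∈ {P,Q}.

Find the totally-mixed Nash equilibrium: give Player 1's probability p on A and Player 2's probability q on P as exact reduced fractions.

P1 indiff ⇒ q·7+(1-q)·9 = q·9+(1-q)·4 ⇒ q(-2) = (1-q)(-5) ⇒ q = 5/7
P2 indiff ⇒ p·2+(1-p)·5 = p·4+(1-p)·3 ⇒ p(-2) = (1-p)(-2) ⇒ p = 1/2

P1 mixes 1/2 on A; P2 mixes 5/7 on P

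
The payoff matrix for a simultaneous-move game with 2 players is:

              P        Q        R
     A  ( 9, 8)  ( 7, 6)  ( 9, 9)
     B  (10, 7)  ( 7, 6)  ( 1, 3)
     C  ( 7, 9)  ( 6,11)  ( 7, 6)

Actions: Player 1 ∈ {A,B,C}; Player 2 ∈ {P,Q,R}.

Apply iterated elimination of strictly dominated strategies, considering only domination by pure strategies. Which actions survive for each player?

P1 drop C (A beats it: P:9>7 Q:7>6 R:9>7)
P2 drop Q (P beats it: A:8>6 B:7>6)
P1→{A,B} P2→{P,R}

Remaining: P1:{A,B} P2:{P,R}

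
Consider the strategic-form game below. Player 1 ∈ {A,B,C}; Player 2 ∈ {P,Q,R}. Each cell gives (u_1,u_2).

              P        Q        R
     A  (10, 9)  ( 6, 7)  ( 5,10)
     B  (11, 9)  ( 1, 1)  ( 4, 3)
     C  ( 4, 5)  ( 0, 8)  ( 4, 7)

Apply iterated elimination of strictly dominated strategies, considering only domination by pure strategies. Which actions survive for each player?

IESDS → P1:{A,B} P2:{P,R}

P1 drop C (A beats it: P:10>4 Q:6>0 R:5>4)
P2 drop Q (P beats it: A:9>7 B:9>1)
P1→{A,B} P2→{P,R}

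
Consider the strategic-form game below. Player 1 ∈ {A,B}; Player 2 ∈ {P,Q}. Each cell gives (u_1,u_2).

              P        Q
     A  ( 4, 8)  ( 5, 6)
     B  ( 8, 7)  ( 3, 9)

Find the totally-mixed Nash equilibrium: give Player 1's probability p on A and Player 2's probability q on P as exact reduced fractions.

P1 mixes 1/2 on A; P2 mixes 1/3 on P

P1 indiff ⇒ q·4+(1-q)·5 = q·8+(1-q)·3 ⇒ q(-4) = (1-q)(-2) ⇒ q = 1/3
P2 indiff ⇒ p·8+(1-p)·7 = p·6+(1-p)·9 ⇒ p(2) = (1-p)(2) ⇒ p = 1/2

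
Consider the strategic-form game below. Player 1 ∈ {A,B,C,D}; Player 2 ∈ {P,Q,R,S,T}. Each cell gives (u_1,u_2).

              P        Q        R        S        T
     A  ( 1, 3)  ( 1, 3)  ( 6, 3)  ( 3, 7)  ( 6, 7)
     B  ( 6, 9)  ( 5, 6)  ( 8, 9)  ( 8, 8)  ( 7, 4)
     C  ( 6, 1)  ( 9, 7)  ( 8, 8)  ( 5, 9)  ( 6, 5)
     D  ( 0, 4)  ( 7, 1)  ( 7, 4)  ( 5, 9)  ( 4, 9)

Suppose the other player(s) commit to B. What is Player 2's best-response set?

BR_2 = {P,R}

u_2(P vs B) = 9
u_2(Q vs B) = 6
u_2(R vs B) = 9
u_2(S vs B) = 8
u_2(T vs B) = 4
max payoff 9 at {P,R}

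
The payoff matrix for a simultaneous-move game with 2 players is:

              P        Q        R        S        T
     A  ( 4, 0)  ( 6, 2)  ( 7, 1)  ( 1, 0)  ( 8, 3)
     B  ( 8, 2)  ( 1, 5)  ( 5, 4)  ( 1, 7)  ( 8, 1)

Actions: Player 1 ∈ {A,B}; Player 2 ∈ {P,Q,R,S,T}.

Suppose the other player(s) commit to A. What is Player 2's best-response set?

u_2(P vs A) = 0
u_2(Q vs A) = 2
u_2(R vs A) = 1
u_2(S vs A) = 0
u_2(T vs A) = 3
max payoff 3 at {T}

P2 best: {T}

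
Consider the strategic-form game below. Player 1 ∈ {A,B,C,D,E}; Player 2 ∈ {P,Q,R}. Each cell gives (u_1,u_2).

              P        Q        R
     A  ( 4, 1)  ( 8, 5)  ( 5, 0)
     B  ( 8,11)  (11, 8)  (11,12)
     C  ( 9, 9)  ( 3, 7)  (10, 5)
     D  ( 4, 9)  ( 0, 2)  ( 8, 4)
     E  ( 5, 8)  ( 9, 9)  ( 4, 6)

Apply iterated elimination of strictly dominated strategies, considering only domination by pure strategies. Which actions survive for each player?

P1 drop A (B beats it: P:8>4 Q:11>8 R:11>5)
P1 drop D (B beats it: P:8>4 Q:11>0 R:11>8)
P1 drop E (B beats it: P:8>5 Q:11>9 R:11>4)
P2 drop Q (P beats it: B:11>8 C:9>7)
P1→{B,C} P2→{P,R}

Survivors P1:{B,C} P2:{P,R}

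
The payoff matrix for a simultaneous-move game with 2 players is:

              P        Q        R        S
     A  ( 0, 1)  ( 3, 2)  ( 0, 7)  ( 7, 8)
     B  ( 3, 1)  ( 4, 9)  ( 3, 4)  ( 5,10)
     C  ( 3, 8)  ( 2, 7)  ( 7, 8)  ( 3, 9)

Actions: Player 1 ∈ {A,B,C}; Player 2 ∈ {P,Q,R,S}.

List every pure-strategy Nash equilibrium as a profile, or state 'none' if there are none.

(A,P): not NE [P1→C gives 3>0; P2→S gives 8>1]
(A,Q): not NE [P1→B gives 4>3; P2→S gives 8>2]
(A,R): not NE [P1→C gives 7>0; P2→S gives 8>7]
(A,S): NE
(B,P): not NE [P2→S gives 10>1]
(B,Q): not NE [P2→S gives 10>9]
(B,R): not NE [P1→C gives 7>3; P2→S gives 10>4]
(B,S): not NE [P1→A gives 7>5]
(C,P): not NE [P2→S gives 9>8]
(C,Q): not NE [P1→B gives 4>2; P2→S gives 9>7]
(C,R): not NE [P2→S gives 9>8]
(C,S): not NE [P1→A gives 7>3]

NE set: (A,S)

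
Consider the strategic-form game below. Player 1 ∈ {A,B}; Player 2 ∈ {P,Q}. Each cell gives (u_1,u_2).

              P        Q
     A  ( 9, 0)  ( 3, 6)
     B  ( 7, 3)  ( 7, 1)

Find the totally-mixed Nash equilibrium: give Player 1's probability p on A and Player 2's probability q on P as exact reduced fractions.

P1 indiff ⇒ q·9+(1-q)·3 = q·7+(1-q)·7 ⇒ q(2) = (1-q)(4) ⇒ q = 2/3
P2 indiff ⇒ p·0+(1-p)·3 = p·6+(1-p)·1 ⇒ p(-6) = (1-p)(-2) ⇒ p = 1/4

p=1/4, q=2/3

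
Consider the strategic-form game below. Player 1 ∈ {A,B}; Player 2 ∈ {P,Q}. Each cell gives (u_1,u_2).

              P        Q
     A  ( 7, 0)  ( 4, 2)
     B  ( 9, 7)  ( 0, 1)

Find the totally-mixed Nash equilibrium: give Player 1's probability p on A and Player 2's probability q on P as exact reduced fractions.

p=3/4, q=2/3

P1 indiff ⇒ q·7+(1-q)·4 = q·9+(1-q)·0 ⇒ q(-2) = (1-q)(-4) ⇒ q = 2/3
P2 indiff ⇒ p·0+(1-p)·7 = p·2+(1-p)·1 ⇒ p(-2) = (1-p)(-6) ⇒ p = 3/4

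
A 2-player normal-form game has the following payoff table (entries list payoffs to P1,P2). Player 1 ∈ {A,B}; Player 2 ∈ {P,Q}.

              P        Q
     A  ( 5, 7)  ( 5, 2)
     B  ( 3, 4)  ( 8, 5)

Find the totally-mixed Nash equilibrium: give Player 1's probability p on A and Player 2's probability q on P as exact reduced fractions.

P1 indiff ⇒ q·5+(1-q)·5 = q·3+(1-q)·8 ⇒ q(2) = (1-q)(3) ⇒ q = 3/5
P2 indiff ⇒ p·7+(1-p)·4 = p·2+(1-p)·5 ⇒ p(5) = (1-p)(1) ⇒ p = 1/6

P1 mixes 1/6 on A; P2 mixes 3/5 on P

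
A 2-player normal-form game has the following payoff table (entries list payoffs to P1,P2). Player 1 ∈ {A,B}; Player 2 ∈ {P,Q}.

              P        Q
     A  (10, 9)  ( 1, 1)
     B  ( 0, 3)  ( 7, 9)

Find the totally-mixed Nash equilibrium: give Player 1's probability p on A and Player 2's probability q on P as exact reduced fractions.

P1 indiff ⇒ q·10+(1-q)·1 = q·0+(1-q)·7 ⇒ q(10) = (1-q)(6) ⇒ q = 3/8
P2 indiff ⇒ p·9+(1-p)·3 = p·1+(1-p)·9 ⇒ p(8) = (1-p)(6) ⇒ p = 3/7

(p,q) = (3/7, 3/8)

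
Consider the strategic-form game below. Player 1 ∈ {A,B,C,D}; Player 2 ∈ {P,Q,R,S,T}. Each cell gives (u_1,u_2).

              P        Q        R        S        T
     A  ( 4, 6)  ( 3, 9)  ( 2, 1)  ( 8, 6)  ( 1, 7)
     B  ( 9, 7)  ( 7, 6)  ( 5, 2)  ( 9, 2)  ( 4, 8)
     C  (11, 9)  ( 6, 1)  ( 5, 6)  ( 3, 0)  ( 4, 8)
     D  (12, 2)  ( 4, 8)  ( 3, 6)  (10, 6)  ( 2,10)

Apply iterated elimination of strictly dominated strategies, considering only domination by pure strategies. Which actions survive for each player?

Survivors P1:{B,C,D} P2:{P,T}

P1 drop A (B beats it: P:9>4 Q:7>3 R:5>2 S:9>8 T:4>1)
P2 drop Q (T beats it: B:8>6 C:8>1 D:10>8)
P2 drop R (T beats it: B:8>2 C:8>6 D:10>6)
P2 drop S (T beats it: B:8>2 C:8>0 D:10>6)
P1→{B,C,D} P2→{P,T}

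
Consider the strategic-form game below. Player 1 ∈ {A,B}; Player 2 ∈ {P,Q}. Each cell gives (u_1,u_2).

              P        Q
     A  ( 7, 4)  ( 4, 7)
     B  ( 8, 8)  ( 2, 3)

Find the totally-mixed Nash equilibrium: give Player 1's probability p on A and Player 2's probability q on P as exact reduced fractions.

P1 indiff ⇒ q·7+(1-q)·4 = q·8+(1-q)·2 ⇒ q(-1) = (1-q)(-2) ⇒ q = 2/3
P2 indiff ⇒ p·4+(1-p)·8 = p·7+(1-p)·3 ⇒ p(-3) = (1-p)(-5) ⇒ p = 5/8

p=5/8, q=2/3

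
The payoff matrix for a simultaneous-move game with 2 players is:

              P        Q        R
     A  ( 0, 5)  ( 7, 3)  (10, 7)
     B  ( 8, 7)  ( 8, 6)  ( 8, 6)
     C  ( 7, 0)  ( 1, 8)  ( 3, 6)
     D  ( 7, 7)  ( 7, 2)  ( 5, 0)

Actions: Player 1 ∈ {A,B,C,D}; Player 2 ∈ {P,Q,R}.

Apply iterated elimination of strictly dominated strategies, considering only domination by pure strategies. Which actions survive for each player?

P1 drop C (B beats it: P:8>7 Q:8>1 R:8>3)
P1 drop D (B beats it: P:8>7 Q:8>7 R:8>5)
P2 drop Q (P beats it: A:5>3 B:7>6)
P1→{A,B} P2→{P,R}

Remaining: P1:{A,B} P2:{P,R}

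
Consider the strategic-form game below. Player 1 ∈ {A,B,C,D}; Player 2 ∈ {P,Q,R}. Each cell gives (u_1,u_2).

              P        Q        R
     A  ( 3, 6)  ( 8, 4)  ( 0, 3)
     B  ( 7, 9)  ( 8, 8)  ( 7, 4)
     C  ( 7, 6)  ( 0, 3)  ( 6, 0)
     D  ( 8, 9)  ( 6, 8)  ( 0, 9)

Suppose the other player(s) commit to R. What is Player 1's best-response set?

argmax u_1 = {B}

u_1(A vs R) = 0
u_1(B vs R) = 7
u_1(C vs R) = 6
u_1(D vs R) = 0
max payoff 7 at {B}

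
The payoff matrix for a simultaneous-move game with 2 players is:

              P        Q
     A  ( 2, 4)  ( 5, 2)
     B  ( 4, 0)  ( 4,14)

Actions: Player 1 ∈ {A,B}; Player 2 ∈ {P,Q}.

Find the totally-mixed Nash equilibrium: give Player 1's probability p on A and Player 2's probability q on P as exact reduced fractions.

P1 indiff ⇒ q·2+(1-q)·5 = q·4+(1-q)·4 ⇒ q(-2) = (1-q)(-1) ⇒ q = 1/3
P2 indiff ⇒ p·4+(1-p)·0 = p·2+(1-p)·14 ⇒ p(2) = (1-p)(14) ⇒ p = 7/8

p=7/8, q=1/3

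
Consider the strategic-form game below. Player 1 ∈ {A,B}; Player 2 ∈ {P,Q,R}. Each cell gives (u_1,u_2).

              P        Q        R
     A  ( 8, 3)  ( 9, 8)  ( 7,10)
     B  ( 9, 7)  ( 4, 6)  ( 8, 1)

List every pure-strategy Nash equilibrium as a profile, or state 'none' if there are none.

(A,P): not NE [P1→B gives 9>8; P2→R gives 10>3]
(A,Q): not NE [P2→R gives 10>8]
(A,R): not NE [P1→B gives 8>7]
(B,P): NE
(B,Q): not NE [P1→A gives 9>4; P2→P gives 7>6]
(B,R): not NE [P2→P gives 7>1]

NE set: (B,P)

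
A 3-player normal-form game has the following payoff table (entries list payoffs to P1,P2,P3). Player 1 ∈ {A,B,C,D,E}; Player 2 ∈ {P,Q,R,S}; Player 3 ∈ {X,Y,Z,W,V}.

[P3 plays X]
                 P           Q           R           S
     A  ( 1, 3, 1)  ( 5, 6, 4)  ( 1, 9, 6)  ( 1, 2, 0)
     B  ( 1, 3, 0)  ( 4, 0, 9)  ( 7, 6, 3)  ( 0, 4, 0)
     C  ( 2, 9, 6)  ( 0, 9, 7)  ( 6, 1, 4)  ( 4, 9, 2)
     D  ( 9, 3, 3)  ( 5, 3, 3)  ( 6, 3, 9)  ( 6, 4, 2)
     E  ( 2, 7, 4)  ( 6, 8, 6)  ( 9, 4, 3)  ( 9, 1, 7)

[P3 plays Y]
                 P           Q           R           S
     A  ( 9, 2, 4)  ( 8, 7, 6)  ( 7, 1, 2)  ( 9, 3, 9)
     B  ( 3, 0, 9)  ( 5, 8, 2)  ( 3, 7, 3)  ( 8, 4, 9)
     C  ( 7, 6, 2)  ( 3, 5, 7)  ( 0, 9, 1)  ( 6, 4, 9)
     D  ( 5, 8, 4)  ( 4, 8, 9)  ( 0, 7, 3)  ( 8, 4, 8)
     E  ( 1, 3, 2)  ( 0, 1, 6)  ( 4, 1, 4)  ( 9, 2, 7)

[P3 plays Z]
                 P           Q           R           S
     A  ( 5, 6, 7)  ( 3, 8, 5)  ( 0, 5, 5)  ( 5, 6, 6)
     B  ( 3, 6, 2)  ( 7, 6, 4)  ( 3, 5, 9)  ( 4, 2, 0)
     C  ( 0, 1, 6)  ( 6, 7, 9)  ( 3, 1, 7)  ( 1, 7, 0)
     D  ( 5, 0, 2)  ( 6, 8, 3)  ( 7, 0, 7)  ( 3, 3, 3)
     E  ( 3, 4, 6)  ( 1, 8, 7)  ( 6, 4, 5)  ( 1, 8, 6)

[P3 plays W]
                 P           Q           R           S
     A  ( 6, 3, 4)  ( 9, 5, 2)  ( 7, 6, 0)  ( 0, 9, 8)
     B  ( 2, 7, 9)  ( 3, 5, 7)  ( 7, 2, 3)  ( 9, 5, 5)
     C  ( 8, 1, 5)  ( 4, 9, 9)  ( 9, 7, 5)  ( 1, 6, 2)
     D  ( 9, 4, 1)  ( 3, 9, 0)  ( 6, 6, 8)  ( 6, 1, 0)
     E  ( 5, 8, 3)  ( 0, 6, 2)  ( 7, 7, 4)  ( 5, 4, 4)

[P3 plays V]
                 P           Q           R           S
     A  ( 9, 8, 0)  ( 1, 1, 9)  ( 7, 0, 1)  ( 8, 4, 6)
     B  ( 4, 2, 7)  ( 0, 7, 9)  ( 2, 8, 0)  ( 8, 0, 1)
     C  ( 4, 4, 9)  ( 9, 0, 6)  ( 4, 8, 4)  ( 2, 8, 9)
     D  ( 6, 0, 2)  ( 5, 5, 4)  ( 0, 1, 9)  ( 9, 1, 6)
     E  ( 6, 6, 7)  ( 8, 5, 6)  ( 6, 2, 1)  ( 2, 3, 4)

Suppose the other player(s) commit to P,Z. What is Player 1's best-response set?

P1 best: {A,D}

u_1(A vs P,Z) = 5
u_1(B vs P,Z) = 3
u_1(C vs P,Z) = 0
u_1(D vs P,Z) = 5
u_1(E vs P,Z) = 3
max payoff 5 at {A,D}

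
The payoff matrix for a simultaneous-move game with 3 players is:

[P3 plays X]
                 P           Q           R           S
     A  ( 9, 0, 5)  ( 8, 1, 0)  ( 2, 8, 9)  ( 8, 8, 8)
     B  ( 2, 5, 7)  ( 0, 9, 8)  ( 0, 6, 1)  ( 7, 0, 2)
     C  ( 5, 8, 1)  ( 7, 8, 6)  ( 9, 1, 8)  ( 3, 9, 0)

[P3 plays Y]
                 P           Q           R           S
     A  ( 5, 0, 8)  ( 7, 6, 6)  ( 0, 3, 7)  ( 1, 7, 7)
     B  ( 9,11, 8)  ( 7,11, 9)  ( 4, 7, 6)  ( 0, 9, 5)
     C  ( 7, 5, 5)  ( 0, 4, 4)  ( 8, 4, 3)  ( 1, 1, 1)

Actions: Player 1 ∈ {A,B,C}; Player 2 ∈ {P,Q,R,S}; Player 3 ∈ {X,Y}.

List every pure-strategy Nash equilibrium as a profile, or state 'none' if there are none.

(A,P,X): not NE [P2→S gives 8>0; P3→Y gives 8>5]
(A,P,Y): not NE [P1→B gives 9>5; P2→S gives 7>0]
(A,Q,X): not NE [P2→S gives 8>1; P3→Y gives 6>0]
(A,Q,Y): not NE [P2→S gives 7>6]
(A,R,X): not NE [P1→C gives 9>2]
(A,R,Y): not NE [P1→C gives 8>0; P2→S gives 7>3; P3→X gives 9>7]
(A,S,X): NE
(A,S,Y): not NE [P3→X gives 8>7]
(B,P,X): not NE [P1→A gives 9>2; P2→Q gives 9>5; P3→Y gives 8>7]
(B,P,Y): NE
(B,Q,X): not NE [P1→A gives 8>0; P3→Y gives 9>8]
(B,Q,Y): NE
(B,R,X): not NE [P1→C gives 9>0; P2→Q gives 9>6; P3→Y gives 6>1]
(B,R,Y): not NE [P1→C gives 8>4; P2→Q gives 11>7]
(B,S,X): not NE [P1→A gives 8>7; P2→Q gives 9>0; P3→Y gives 5>2]
(B,S,Y): not NE [P1→C gives 1>0; P2→Q gives 11>9]
(C,P,X): not NE [P1→A gives 9>5; P2→S gives 9>8; P3→Y gives 5>1]
(C,P,Y): not NE [P1→B gives 9>7]
(C,Q,X): not NE [P1→A gives 8>7; P2→S gives 9>8]
(C,Q,Y): not NE [P1→B gives 7>0; P2→P gives 5>4; P3→X gives 6>4]
(C,R,X): not NE [P2→S gives 9>1]
(C,R,Y): not NE [P2→P gives 5>4; P3→X gives 8>3]
(C,S,X): not NE [P1→A gives 8>3; P3→Y gives 1>0]
(C,S,Y): not NE [P2→P gives 5>1]

PSNE = {(A,S,X), (B,P,Y), (B,Q,Y)}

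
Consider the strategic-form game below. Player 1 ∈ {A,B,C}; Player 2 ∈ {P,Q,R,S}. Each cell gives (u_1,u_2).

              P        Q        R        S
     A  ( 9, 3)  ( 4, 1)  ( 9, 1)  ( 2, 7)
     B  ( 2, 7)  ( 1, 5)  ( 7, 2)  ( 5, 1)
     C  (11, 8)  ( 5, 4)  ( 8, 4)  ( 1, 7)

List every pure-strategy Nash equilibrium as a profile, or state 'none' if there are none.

(A,P): not NE [P1→C gives 11>9; P2→S gives 7>3]
(A,Q): not NE [P1→C gives 5>4; P2→S gives 7>1]
(A,R): not NE [P2→S gives 7>1]
(A,S): not NE [P1→B gives 5>2]
(B,P): not NE [P1→C gives 11>2]
(B,Q): not NE [P1→C gives 5>1; P2→P gives 7>5]
(B,R): not NE [P1→A gives 9>7; P2→P gives 7>2]
(B,S): not NE [P2→P gives 7>1]
(C,P): NE
(C,Q): not NE [P2→P gives 8>4]
(C,R): not NE [P1→A gives 9>8; P2→P gives 8>4]
(C,S): not NE [P1→B gives 5>1; P2→P gives 8>7]

Nash profiles: (C,P)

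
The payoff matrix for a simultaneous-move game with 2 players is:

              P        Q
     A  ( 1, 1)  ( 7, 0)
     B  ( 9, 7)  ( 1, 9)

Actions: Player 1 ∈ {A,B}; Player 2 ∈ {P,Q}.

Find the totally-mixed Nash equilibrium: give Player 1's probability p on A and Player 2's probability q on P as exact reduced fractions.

P1 indiff ⇒ q·1+(1-q)·7 = q·9+(1-q)·1 ⇒ q(-8) = (1-q)(-6) ⇒ q = 3/7
P2 indiff ⇒ p·1+(1-p)·7 = p·0+(1-p)·9 ⇒ p(1) = (1-p)(2) ⇒ p = 2/3

(p,q) = (2/3, 3/7)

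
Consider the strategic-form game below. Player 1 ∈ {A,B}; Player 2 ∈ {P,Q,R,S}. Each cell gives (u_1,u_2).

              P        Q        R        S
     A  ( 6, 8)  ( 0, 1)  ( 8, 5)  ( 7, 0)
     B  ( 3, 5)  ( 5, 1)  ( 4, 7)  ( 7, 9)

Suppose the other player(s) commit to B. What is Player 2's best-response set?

BR_2 = {S}

u_2(P vs B) = 5
u_2(Q vs B) = 1
u_2(R vs B) = 7
u_2(S vs B) = 9
max payoff 9 at {S}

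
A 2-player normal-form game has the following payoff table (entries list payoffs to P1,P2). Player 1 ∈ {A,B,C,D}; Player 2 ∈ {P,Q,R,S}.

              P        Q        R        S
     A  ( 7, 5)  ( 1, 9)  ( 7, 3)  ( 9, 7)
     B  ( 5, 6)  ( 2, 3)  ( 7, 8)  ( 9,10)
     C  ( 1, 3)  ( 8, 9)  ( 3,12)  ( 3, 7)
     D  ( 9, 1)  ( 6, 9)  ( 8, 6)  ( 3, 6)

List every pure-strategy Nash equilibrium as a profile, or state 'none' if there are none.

NE set: (B,S)

(A,P): not NE [P1→D gives 9>7; P2→Q gives 9>5]
(A,Q): not NE [P1→C gives 8>1]
(A,R): not NE [P1→D gives 8>7; P2→Q gives 9>3]
(A,S): not NE [P2→Q gives 9>7]
(B,P): not NE [P1→D gives 9>5; P2→S gives 10>6]
(B,Q): not NE [P1→C gives 8>2; P2→S gives 10>3]
(B,R): not NE [P1→D gives 8>7; P2→S gives 10>8]
(B,S): NE
(C,P): not NE [P1→D gives 9>1; P2→R gives 12>3]
(C,Q): not NE [P2→R gives 12>9]
(C,R): not NE [P1→D gives 8>3]
(C,S): not NE [P1→B gives 9>3; P2→R gives 12>7]
(D,P): not NE [P2→Q gives 9>1]
(D,Q): not NE [P1→C gives 8>6]
(D,R): not NE [P2→Q gives 9>6]
(D,S): not NE [P1→B gives 9>3; P2→Q gives 9>6]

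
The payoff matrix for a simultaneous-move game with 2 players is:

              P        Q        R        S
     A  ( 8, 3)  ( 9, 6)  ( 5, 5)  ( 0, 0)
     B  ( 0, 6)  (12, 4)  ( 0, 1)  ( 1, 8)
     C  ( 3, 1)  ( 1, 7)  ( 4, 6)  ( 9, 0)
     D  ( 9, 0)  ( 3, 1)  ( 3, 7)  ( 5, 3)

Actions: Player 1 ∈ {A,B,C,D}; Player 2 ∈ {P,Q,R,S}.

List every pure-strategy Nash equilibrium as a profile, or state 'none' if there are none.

(A,P): not NE [P1→D gives 9>8; P2→Q gives 6>3]
(A,Q): not NE [P1→B gives 12>9]
(A,R): not NE [P2→Q gives 6>5]
(A,S): not NE [P1→C gives 9>0; P2→Q gives 6>0]
(B,P): not NE [P1→D gives 9>0; P2→S gives 8>6]
(B,Q): not NE [P2→S gives 8>4]
(B,R): not NE [P1→A gives 5>0; P2→S gives 8>1]
(B,S): not NE [P1→C gives 9>1]
(C,P): not NE [P1→D gives 9>3; P2→Q gives 7>1]
(C,Q): not NE [P1→B gives 12>1]
(C,R): not NE [P1→A gives 5>4; P2→Q gives 7>6]
(C,S): not NE [P2→Q gives 7>0]
(D,P): not NE [P2→R gives 7>0]
(D,Q): not NE [P1→B gives 12>3; P2→R gives 7>1]
(D,R): not NE [P1→A gives 5>3]
(D,S): not NE [P1→C gives 9>5; P2→R gives 7>3]

No pure NE.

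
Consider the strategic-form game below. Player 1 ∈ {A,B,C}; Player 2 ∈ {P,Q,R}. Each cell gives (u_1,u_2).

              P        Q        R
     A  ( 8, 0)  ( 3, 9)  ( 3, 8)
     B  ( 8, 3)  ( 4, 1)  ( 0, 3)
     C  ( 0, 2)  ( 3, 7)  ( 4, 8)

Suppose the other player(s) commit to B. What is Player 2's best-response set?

argmax u_2 = {P,R}

u_2(P vs B) = 3
u_2(Q vs B) = 1
u_2(R vs B) = 3
max payoff 3 at {P,R}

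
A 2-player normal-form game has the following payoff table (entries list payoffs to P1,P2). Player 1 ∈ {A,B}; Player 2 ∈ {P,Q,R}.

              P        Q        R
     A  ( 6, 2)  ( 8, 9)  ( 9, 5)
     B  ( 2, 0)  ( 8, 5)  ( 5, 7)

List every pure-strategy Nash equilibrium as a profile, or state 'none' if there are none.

PSNE = {(A,Q)}

(A,P): not NE [P2→Q gives 9>2]
(A,Q): NE
(A,R): not NE [P2→Q gives 9>5]
(B,P): not NE [P1→A gives 6>2; P2→R gives 7>0]
(B,Q): not NE [P2→R gives 7>5]
(B,R): not NE [P1→A gives 9>5]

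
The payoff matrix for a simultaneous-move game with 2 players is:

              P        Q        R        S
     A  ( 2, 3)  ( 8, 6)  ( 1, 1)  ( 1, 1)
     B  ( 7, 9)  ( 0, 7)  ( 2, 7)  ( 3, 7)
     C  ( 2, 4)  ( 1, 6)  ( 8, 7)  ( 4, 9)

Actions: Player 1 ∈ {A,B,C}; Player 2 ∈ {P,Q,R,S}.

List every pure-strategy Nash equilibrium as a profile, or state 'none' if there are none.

NE set: (A,Q), (B,P), (C,S)

(A,P): not NE [P1→B gives 7>2; P2→Q gives 6>3]
(A,Q): NE
(A,R): not NE [P1→C gives 8>1; P2→Q gives 6>1]
(A,S): not NE [P1→C gives 4>1; P2→Q gives 6>1]
(B,P): NE
(B,Q): not NE [P1→A gives 8>0; P2→P gives 9>7]
(B,R): not NE [P1→C gives 8>2; P2→P gives 9>7]
(B,S): not NE [P1→C gives 4>3; P2→P gives 9>7]
(C,P): not NE [P1→B gives 7>2; P2→S gives 9>4]
(C,Q): not NE [P1→A gives 8>1; P2→S gives 9>6]
(C,R): not NE [P2→S gives 9>7]
(C,S): NE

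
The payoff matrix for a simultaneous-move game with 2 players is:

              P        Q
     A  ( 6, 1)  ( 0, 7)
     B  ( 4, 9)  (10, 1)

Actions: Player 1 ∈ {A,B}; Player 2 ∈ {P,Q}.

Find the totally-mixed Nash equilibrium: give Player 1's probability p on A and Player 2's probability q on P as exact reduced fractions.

P1 indiff ⇒ q·6+(1-q)·0 = q·4+(1-q)·10 ⇒ q(2) = (1-q)(10) ⇒ q = 5/6
P2 indiff ⇒ p·1+(1-p)·9 = p·7+(1-p)·1 ⇒ p(-6) = (1-p)(-8) ⇒ p = 4/7

p=4/7, q=5/6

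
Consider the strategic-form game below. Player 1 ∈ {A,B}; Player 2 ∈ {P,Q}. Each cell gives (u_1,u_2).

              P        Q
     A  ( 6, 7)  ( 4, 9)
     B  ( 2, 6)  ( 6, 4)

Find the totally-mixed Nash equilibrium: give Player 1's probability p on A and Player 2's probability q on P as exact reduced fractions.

(p,q) = (1/2, 1/3)

P1 indiff ⇒ q·6+(1-q)·4 = q·2+(1-q)·6 ⇒ q(4) = (1-q)(2) ⇒ q = 1/3
P2 indiff ⇒ p·7+(1-p)·6 = p·9+(1-p)·4 ⇒ p(-2) = (1-p)(-2) ⇒ p = 1/2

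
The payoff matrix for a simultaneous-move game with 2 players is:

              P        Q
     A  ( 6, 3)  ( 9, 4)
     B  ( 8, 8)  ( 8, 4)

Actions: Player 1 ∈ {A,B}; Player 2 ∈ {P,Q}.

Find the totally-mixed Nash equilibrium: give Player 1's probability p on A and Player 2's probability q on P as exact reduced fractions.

P1 indiff ⇒ q·6+(1-q)·9 = q·8+(1-q)·8 ⇒ q(-2) = (1-q)(-1) ⇒ q = 1/3
P2 indiff ⇒ p·3+(1-p)·8 = p·4+(1-p)·4 ⇒ p(-1) = (1-p)(-4) ⇒ p = 4/5

(p,q) = (4/5, 1/3)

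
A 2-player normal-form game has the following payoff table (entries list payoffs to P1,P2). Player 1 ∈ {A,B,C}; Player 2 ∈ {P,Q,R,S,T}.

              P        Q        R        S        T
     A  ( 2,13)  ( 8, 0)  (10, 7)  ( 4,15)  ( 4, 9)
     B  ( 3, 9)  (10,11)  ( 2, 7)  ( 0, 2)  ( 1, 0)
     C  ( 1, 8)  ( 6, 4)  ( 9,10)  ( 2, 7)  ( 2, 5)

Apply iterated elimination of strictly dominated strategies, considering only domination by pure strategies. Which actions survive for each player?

IESDS → P1:{A,B} P2:{P,Q,S}

P1 drop C (A beats it: P:2>1 Q:8>6 R:10>9 S:4>2 T:4>2)
P2 drop R (P beats it: A:13>7 B:9>7)
P2 drop T (P beats it: A:13>9 B:9>0)
P1→{A,B} P2→{P,Q,S}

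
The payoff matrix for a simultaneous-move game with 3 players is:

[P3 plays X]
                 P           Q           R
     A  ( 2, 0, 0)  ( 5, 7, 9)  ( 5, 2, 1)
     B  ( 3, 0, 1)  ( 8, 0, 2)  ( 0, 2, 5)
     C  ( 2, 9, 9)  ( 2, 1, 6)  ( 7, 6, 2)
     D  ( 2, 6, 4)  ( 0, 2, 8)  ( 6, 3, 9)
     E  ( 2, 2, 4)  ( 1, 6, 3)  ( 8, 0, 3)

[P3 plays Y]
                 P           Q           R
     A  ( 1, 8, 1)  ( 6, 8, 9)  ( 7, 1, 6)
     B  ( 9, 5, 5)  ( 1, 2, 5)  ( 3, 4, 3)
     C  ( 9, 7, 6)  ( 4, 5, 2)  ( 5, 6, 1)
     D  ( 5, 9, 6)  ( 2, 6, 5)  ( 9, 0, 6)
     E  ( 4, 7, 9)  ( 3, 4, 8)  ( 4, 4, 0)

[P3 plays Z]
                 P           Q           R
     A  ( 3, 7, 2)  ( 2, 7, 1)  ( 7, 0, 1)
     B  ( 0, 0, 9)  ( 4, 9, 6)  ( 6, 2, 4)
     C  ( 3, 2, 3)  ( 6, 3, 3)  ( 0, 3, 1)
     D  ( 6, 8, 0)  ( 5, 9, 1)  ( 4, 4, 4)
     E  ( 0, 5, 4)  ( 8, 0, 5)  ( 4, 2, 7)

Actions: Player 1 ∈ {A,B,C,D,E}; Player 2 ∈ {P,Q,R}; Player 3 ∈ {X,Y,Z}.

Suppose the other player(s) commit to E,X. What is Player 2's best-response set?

u_2(P vs E,X) = 2
u_2(Q vs E,X) = 6
u_2(R vs E,X) = 0
max payoff 6 at {Q}

P2 best: {Q}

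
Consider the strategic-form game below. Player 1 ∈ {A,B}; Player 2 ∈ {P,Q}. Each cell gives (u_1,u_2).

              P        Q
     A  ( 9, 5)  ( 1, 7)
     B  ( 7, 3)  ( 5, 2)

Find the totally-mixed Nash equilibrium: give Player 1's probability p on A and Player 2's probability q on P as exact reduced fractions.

P1 indiff ⇒ q·9+(1-q)·1 = q·7+(1-q)·5 ⇒ q(2) = (1-q)(4) ⇒ q = 2/3
P2 indiff ⇒ p·5+(1-p)·3 = p·7+(1-p)·2 ⇒ p(-2) = (1-p)(-1) ⇒ p = 1/3

P1 mixes 1/3 on A; P2 mixes 2/3 on P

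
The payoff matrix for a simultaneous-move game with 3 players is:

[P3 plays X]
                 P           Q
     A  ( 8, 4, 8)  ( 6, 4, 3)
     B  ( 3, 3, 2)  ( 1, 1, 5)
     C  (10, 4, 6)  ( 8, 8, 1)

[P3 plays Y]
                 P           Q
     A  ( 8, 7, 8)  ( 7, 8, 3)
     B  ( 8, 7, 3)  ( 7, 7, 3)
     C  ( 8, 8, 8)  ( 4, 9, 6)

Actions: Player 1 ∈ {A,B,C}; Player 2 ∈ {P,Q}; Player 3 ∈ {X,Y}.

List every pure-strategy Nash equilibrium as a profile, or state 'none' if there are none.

NE set: (A,Q,Y), (B,P,Y)

(A,P,X): not NE [P1→C gives 10>8]
(A,P,Y): not NE [P2→Q gives 8>7]
(A,Q,X): not NE [P1→C gives 8>6]
(A,Q,Y): NE
(B,P,X): not NE [P1→C gives 10>3; P3→Y gives 3>2]
(B,P,Y): NE
(B,Q,X): not NE [P1→C gives 8>1; P2→P gives 3>1]
(B,Q,Y): not NE [P3→X gives 5>3]
(C,P,X): not NE [P2→Q gives 8>4; P3→Y gives 8>6]
(C,P,Y): not NE [P2→Q gives 9>8]
(C,Q,X): not NE [P3→Y gives 6>1]
(C,Q,Y): not NE [P1→B gives 7>4]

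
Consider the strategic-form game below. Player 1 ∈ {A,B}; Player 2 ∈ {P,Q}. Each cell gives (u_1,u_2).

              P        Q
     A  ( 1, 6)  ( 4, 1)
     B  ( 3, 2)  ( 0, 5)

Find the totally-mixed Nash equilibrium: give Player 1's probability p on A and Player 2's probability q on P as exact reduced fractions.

p=3/8, q=2/3

P1 indiff ⇒ q·1+(1-q)·4 = q·3+(1-q)·0 ⇒ q(-2) = (1-q)(-4) ⇒ q = 2/3
P2 indiff ⇒ p·6+(1-p)·2 = p·1+(1-p)·5 ⇒ p(5) = (1-p)(3) ⇒ p = 3/8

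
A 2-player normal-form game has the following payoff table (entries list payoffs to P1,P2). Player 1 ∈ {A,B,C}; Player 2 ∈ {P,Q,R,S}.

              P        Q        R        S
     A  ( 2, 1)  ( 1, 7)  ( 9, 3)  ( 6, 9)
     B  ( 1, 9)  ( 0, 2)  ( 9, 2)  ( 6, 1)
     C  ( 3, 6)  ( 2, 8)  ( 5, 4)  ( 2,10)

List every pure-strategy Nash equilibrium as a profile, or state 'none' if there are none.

NE set: (A,S)

(A,P): not NE [P1→C gives 3>2; P2→S gives 9>1]
(A,Q): not NE [P1→C gives 2>1; P2→S gives 9>7]
(A,R): not NE [P2→S gives 9>3]
(A,S): NE
(B,P): not NE [P1→C gives 3>1]
(B,Q): not NE [P1→C gives 2>0; P2→P gives 9>2]
(B,R): not NE [P2→P gives 9>2]
(B,S): not NE [P2→P gives 9>1]
(C,P): not NE [P2→S gives 10>6]
(C,Q): not NE [P2→S gives 10>8]
(C,R): not NE [P1→B gives 9>5; P2→S gives 10>4]
(C,S): not NE [P1→B gives 6>2]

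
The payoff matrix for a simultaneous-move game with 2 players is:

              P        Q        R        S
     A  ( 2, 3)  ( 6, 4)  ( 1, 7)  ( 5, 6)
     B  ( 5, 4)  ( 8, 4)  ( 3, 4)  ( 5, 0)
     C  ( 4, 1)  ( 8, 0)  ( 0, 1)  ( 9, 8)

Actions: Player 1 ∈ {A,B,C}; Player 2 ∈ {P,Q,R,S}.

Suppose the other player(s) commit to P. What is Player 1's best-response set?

u_1(A vs P) = 2
u_1(B vs P) = 5
u_1(C vs P) = 4
max payoff 5 at {B}

BR_1 = {B}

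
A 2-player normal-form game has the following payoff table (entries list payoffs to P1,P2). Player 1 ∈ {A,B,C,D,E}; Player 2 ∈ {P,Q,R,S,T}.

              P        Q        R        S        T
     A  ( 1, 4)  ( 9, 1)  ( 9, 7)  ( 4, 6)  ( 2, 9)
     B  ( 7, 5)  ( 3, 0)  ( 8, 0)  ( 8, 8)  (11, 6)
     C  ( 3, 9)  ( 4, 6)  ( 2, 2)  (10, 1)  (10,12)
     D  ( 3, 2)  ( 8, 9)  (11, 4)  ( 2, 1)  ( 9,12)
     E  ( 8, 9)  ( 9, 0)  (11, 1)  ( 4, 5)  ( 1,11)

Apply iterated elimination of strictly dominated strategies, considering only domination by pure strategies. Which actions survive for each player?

P2 drop P (T beats it: A:9>4 B:6>5 C:12>9 D:12>2 E:11>9)
P2 drop Q (T beats it: A:9>1 B:6>0 C:12>6 D:12>9 E:11>0)
P2 drop R (T beats it: A:9>7 B:6>0 C:12>2 D:12>4 E:11>1)
P1 drop A (B beats it: S:8>4 T:11>2)
P1 drop D (B beats it: S:8>2 T:11>9)
P1 drop E (B beats it: S:8>4 T:11>1)
P1→{B,C} P2→{S,T}

IESDS → P1:{B,C} P2:{S,T}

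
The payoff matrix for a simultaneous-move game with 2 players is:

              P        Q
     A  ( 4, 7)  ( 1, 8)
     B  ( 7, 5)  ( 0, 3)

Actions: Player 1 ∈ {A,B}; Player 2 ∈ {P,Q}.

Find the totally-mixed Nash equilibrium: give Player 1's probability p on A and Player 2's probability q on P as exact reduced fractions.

P1 indiff ⇒ q·4+(1-q)·1 = q·7+(1-q)·0 ⇒ q(-3) = (1-q)(-1) ⇒ q = 1/4
P2 indiff ⇒ p·7+(1-p)·5 = p·8+(1-p)·3 ⇒ p(-1) = (1-p)(-2) ⇒ p = 2/3

P1 mixes 2/3 on A; P2 mixes 1/4 on P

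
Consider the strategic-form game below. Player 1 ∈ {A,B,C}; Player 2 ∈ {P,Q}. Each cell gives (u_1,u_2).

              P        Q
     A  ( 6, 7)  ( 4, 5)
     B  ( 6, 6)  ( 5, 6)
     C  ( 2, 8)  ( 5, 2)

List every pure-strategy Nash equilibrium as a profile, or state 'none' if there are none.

(A,P): NE
(A,Q): not NE [P1→C gives 5>4; P2→P gives 7>5]
(B,P): NE
(B,Q): NE
(C,P): not NE [P1→B gives 6>2]
(C,Q): not NE [P2→P gives 8>2]

NE set: (A,P), (B,P), (B,Q)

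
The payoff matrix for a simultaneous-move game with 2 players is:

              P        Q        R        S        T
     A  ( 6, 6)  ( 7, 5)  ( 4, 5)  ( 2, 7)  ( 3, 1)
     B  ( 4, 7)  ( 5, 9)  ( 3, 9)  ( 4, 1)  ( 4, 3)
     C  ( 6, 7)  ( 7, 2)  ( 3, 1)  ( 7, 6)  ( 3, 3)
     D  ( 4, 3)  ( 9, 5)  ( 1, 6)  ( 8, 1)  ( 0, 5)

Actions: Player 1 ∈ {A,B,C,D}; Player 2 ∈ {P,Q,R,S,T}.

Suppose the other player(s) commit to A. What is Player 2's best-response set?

P2 best: {S}

u_2(P vs A) = 6
u_2(Q vs A) = 5
u_2(R vs A) = 5
u_2(S vs A) = 7
u_2(T vs A) = 1
max payoff 7 at {S}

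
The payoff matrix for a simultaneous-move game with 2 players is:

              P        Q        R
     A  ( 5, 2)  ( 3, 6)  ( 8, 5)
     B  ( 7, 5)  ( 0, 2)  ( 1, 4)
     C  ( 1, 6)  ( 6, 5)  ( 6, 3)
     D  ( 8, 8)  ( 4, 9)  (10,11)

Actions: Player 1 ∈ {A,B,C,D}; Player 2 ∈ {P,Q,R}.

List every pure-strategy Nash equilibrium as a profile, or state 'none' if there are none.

(A,P): not NE [P1→D gives 8>5; P2→Q gives 6>2]
(A,Q): not NE [P1→C gives 6>3]
(A,R): not NE [P1→D gives 10>8; P2→Q gives 6>5]
(B,P): not NE [P1→D gives 8>7]
(B,Q): not NE [P1→C gives 6>0; P2→P gives 5>2]
(B,R): not NE [P1→D gives 10>1; P2→P gives 5>4]
(C,P): not NE [P1→D gives 8>1]
(C,Q): not NE [P2→P gives 6>5]
(C,R): not NE [P1→D gives 10>6; P2→P gives 6>3]
(D,P): not NE [P2→R gives 11>8]
(D,Q): not NE [P1→C gives 6>4; P2→R gives 11>9]
(D,R): NE

NE set: (D,R)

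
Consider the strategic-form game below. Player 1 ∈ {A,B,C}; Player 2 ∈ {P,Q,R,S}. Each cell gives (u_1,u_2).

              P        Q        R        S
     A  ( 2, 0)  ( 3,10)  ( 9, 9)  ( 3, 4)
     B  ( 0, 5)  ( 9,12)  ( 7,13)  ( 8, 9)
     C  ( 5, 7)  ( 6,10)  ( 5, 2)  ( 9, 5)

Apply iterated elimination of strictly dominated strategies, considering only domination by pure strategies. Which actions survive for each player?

P2 drop P (Q beats it: A:10>0 B:12>5 C:10>7)
P2 drop S (Q beats it: A:10>4 B:12>9 C:10>5)
P1 drop C (B beats it: Q:9>6 R:7>5)
P1→{A,B} P2→{Q,R}

IESDS → P1:{A,B} P2:{Q,R}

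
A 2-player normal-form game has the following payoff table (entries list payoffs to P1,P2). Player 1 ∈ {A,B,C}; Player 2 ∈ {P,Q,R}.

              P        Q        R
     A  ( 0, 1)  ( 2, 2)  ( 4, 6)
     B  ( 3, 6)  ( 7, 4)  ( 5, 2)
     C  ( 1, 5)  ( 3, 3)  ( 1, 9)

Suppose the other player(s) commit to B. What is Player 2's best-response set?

BR_2 = {P}

u_2(P vs B) = 6
u_2(Q vs B) = 4
u_2(R vs B) = 2
max payoff 6 at {P}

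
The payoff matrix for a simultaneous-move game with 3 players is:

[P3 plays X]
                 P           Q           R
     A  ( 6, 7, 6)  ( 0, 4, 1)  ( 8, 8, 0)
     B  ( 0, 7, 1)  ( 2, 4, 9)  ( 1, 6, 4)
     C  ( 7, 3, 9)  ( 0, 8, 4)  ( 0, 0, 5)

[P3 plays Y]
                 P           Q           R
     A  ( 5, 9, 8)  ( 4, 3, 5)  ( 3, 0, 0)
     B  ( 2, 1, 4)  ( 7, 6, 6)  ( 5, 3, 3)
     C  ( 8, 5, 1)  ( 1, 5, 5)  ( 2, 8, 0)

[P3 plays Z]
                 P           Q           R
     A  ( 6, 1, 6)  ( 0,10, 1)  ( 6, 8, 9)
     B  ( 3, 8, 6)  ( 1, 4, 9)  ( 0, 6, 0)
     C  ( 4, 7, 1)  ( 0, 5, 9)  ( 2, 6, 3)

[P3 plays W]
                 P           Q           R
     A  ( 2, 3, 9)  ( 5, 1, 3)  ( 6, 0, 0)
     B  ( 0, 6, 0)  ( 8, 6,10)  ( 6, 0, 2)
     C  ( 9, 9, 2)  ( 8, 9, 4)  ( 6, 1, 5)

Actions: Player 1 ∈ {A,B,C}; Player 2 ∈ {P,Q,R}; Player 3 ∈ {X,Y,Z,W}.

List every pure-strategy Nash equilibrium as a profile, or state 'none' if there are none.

(A,P,X): not NE [P1→C gives 7>6; P2→R gives 8>7; P3→W gives 9>6]
(A,P,Y): not NE [P1→C gives 8>5; P3→W gives 9>8]
(A,P,Z): not NE [P2→Q gives 10>1; P3→W gives 9>6]
(A,P,W): not NE [P1→C gives 9>2]
(A,Q,X): not NE [P1→B gives 2>0; P2→R gives 8>4; P3→Y gives 5>1]
(A,Q,Y): not NE [P1→B gives 7>4; P2→P gives 9>3]
(A,Q,Z): not NE [P1→B gives 1>0; P3→Y gives 5>1]
(A,Q,W): not NE [P1→C gives 8>5; P2→P gives 3>1; P3→Y gives 5>3]
(A,R,X): not NE [P3→Z gives 9>0]
(A,R,Y): not NE [P1→B gives 5>3; P2→P gives 9>0; P3→Z gives 9>0]
(A,R,Z): not NE [P2→Q gives 10>8]
(A,R,W): not NE [P2→P gives 3>0; P3→Z gives 9>0]
(B,P,X): not NE [P1→C gives 7>0; P3→Z gives 6>1]
(B,P,Y): not NE [P1→C gives 8>2; P2→Q gives 6>1; P3→Z gives 6>4]
(B,P,Z): not NE [P1→A gives 6>3]
(B,P,W): not NE [P1→C gives 9>0; P3→Z gives 6>0]
(B,Q,X): not NE [P2→P gives 7>4; P3→W gives 10>9]
(B,Q,Y): not NE [P3→W gives 10>6]
(B,Q,Z): not NE [P2→P gives 8>4; P3→W gives 10>9]
(B,Q,W): NE
(B,R,X): not NE [P1→A gives 8>1; P2→P gives 7>6]
(B,R,Y): not NE [P2→Q gives 6>3; P3→X gives 4>3]
(B,R,Z): not NE [P1→A gives 6>0; P2→P gives 8>6; P3→X gives 4>0]
(B,R,W): not NE [P2→Q gives 6>0; P3→X gives 4>2]
(C,P,X): not NE [P2→Q gives 8>3]
(C,P,Y): not NE [P2→R gives 8>5; P3→X gives 9>1]
(C,P,Z): not NE [P1→A gives 6>4; P3→X gives 9>1]
(C,P,W): not NE [P3→X gives 9>2]
(C,Q,X): not NE [P1→B gives 2>0; P3→Z gives 9>4]
(C,Q,Y): not NE [P1→B gives 7>1; P2→R gives 8>5; P3→Z gives 9>5]
(C,Q,Z): not NE [P1→B gives 1>0; P2→P gives 7>5]
(C,Q,W): not NE [P3→Z gives 9>4]
(C,R,X): not NE [P1→A gives 8>0; P2→Q gives 8>0]
(C,R,Y): not NE [P1→B gives 5>2; P3→W gives 5>0]
(C,R,Z): not NE [P1→A gives 6>2; P2→P gives 7>6; P3→W gives 5>3]
(C,R,W): not NE [P2→Q gives 9>1]

NE set: (B,Q,W)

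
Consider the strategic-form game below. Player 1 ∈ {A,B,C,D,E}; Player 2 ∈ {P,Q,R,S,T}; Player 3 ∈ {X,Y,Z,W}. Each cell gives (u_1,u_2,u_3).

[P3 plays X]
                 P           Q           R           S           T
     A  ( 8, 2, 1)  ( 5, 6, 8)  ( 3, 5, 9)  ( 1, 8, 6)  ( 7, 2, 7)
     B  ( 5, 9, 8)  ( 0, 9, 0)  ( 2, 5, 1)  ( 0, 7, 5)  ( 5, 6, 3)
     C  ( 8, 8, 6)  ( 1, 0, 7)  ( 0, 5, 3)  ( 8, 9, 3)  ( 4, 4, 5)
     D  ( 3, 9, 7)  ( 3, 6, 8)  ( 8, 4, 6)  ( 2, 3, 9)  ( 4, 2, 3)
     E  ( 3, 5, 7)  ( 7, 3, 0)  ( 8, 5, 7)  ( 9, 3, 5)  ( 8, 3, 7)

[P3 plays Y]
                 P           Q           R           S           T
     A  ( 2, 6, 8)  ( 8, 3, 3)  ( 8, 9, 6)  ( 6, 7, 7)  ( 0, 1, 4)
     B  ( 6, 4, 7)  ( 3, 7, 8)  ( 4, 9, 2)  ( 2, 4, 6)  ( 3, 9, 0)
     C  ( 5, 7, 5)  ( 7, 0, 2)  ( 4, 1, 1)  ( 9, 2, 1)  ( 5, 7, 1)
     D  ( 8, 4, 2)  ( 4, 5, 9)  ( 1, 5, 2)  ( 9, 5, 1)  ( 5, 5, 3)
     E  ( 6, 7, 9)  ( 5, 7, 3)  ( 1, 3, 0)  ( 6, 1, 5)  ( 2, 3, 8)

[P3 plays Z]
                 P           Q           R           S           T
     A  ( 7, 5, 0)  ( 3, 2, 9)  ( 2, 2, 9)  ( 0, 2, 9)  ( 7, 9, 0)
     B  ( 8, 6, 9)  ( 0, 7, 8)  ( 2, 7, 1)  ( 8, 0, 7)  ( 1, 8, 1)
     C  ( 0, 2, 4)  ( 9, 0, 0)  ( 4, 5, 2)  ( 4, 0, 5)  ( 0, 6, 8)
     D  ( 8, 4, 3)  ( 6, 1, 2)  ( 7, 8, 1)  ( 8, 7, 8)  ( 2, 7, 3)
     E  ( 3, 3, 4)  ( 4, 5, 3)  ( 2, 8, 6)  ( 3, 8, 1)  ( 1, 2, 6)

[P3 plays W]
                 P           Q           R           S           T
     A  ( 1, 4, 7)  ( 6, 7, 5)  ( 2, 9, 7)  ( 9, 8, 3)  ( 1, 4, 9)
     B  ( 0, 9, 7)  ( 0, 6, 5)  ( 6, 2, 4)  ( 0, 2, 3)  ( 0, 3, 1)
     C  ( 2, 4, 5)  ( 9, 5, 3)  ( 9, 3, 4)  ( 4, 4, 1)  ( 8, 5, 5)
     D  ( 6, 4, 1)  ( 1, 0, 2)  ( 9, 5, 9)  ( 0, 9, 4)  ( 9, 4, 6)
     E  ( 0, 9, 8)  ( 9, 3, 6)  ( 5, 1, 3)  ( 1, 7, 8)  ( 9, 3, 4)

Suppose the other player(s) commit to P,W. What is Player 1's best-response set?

argmax u_1 = {D}

u_1(A vs P,W) = 1
u_1(B vs P,W) = 0
u_1(C vs P,W) = 2
u_1(D vs P,W) = 6
u_1(E vs P,W) = 0
max payoff 6 at {D}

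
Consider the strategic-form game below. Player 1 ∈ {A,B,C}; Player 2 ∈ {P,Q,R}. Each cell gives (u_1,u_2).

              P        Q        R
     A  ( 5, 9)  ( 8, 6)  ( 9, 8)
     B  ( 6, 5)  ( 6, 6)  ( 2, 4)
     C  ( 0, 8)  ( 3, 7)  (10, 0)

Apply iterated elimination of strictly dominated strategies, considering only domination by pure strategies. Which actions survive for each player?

P2 drop R (P beats it: A:9>8 B:5>4 C:8>0)
P1 drop C (A beats it: P:5>0 Q:8>3)
P1→{A,B} P2→{P,Q}

Remaining: P1:{A,B} P2:{P,Q}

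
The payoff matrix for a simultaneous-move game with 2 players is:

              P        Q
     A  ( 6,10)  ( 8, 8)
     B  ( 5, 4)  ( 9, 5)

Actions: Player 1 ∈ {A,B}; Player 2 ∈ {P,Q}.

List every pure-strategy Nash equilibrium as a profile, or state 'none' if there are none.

(A,P): NE
(A,Q): not NE [P1→B gives 9>8; P2→P gives 10>8]
(B,P): not NE [P1→A gives 6>5; P2→Q gives 5>4]
(B,Q): NE

PSNE = {(A,P), (B,Q)}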